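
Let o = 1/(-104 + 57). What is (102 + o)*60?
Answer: 287580/47 ≈ 6118.7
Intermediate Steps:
o = -1/47 (o = 1/(-47) = -1/47 ≈ -0.021277)
(102 + o)*60 = (102 - 1/47)*60 = (4793/47)*60 = 287580/47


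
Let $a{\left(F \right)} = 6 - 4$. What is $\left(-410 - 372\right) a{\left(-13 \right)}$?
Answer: $-1564$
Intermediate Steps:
$a{\left(F \right)} = 2$
$\left(-410 - 372\right) a{\left(-13 \right)} = \left(-410 - 372\right) 2 = \left(-782\right) 2 = -1564$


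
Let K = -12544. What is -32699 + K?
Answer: -45243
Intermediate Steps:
-32699 + K = -32699 - 12544 = -45243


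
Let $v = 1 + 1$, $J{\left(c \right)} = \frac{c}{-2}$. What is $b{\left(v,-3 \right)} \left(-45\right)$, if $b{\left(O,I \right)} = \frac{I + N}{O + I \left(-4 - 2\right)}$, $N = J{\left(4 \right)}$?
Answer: $\frac{45}{4} \approx 11.25$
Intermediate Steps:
$J{\left(c \right)} = - \frac{c}{2}$ ($J{\left(c \right)} = c \left(- \frac{1}{2}\right) = - \frac{c}{2}$)
$N = -2$ ($N = \left(- \frac{1}{2}\right) 4 = -2$)
$v = 2$
$b{\left(O,I \right)} = \frac{-2 + I}{O - 6 I}$ ($b{\left(O,I \right)} = \frac{I - 2}{O + I \left(-4 - 2\right)} = \frac{-2 + I}{O + I \left(-6\right)} = \frac{-2 + I}{O - 6 I}$)
$b{\left(v,-3 \right)} \left(-45\right) = \frac{2 - -3}{\left(-1\right) 2 + 6 \left(-3\right)} \left(-45\right) = \frac{2 + 3}{-2 - 18} \left(-45\right) = \frac{1}{-20} \cdot 5 \left(-45\right) = \left(- \frac{1}{20}\right) 5 \left(-45\right) = \left(- \frac{1}{4}\right) \left(-45\right) = \frac{45}{4}$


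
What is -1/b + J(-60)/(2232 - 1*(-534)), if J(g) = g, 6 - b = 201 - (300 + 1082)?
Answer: -12331/547207 ≈ -0.022534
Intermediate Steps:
b = 1187 (b = 6 - (201 - (300 + 1082)) = 6 - (201 - 1*1382) = 6 - (201 - 1382) = 6 - 1*(-1181) = 6 + 1181 = 1187)
-1/b + J(-60)/(2232 - 1*(-534)) = -1/1187 - 60/(2232 - 1*(-534)) = -1*1/1187 - 60/(2232 + 534) = -1/1187 - 60/2766 = -1/1187 - 60*1/2766 = -1/1187 - 10/461 = -12331/547207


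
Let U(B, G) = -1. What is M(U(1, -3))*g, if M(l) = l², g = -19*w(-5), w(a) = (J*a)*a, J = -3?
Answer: 1425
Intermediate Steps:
w(a) = -3*a² (w(a) = (-3*a)*a = -3*a²)
g = 1425 (g = -(-57)*(-5)² = -(-57)*25 = -19*(-75) = 1425)
M(U(1, -3))*g = (-1)²*1425 = 1*1425 = 1425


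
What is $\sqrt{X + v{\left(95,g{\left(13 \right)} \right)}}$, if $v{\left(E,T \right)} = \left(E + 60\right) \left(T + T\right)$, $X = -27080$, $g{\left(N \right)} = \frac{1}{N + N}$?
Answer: $\frac{i \sqrt{4574505}}{13} \approx 164.52 i$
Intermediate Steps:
$g{\left(N \right)} = \frac{1}{2 N}$
$v{\left(E,T \right)} = 2 T \left(60 + E\right)$ ($v{\left(E,T \right)} = \left(60 + E\right) 2 T = 2 T \left(60 + E\right)$)
$\sqrt{X + v{\left(95,g{\left(13 \right)} \right)}} = \sqrt{-27080 + 2 \frac{1}{2 \cdot 13} \left(60 + 95\right)} = \sqrt{-27080 + 2 \cdot \frac{1}{2} \cdot \frac{1}{13} \cdot 155} = \sqrt{-27080 + 2 \cdot \frac{1}{26} \cdot 155} = \sqrt{-27080 + \frac{155}{13}} = \sqrt{- \frac{351885}{13}} = \frac{i \sqrt{4574505}}{13}$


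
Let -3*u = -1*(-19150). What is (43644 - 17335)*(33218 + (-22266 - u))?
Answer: 1368225854/3 ≈ 4.5608e+8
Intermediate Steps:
u = -19150/3 (u = -(-1)*(-19150)/3 = -1/3*19150 = -19150/3 ≈ -6383.3)
(43644 - 17335)*(33218 + (-22266 - u)) = (43644 - 17335)*(33218 + (-22266 - 1*(-19150/3))) = 26309*(33218 + (-22266 + 19150/3)) = 26309*(33218 - 47648/3) = 26309*(52006/3) = 1368225854/3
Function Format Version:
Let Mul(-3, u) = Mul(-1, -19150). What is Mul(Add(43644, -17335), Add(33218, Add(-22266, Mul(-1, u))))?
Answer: Rational(1368225854, 3) ≈ 4.5608e+8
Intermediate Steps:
u = Rational(-19150, 3) (u = Mul(Rational(-1, 3), Mul(-1, -19150)) = Mul(Rational(-1, 3), 19150) = Rational(-19150, 3) ≈ -6383.3)
Mul(Add(43644, -17335), Add(33218, Add(-22266, Mul(-1, u)))) = Mul(Add(43644, -17335), Add(33218, Add(-22266, Mul(-1, Rational(-19150, 3))))) = Mul(26309, Add(33218, Add(-22266, Rational(19150, 3)))) = Mul(26309, Add(33218, Rational(-47648, 3))) = Mul(26309, Rational(52006, 3)) = Rational(1368225854, 3)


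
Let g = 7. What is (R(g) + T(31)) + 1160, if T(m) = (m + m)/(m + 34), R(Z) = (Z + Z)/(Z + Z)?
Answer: 75527/65 ≈ 1162.0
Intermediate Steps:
R(Z) = 1 (R(Z) = (2*Z)/((2*Z)) = (2*Z)*(1/(2*Z)) = 1)
T(m) = 2*m/(34 + m) (T(m) = (2*m)/(34 + m) = 2*m/(34 + m))
(R(g) + T(31)) + 1160 = (1 + 2*31/(34 + 31)) + 1160 = (1 + 2*31/65) + 1160 = (1 + 2*31*(1/65)) + 1160 = (1 + 62/65) + 1160 = 127/65 + 1160 = 75527/65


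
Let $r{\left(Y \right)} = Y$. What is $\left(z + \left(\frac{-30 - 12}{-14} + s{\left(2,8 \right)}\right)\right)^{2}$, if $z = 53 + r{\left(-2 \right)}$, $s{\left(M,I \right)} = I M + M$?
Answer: $5184$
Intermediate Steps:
$s{\left(M,I \right)} = M + I M$
$z = 51$ ($z = 53 - 2 = 51$)
$\left(z + \left(\frac{-30 - 12}{-14} + s{\left(2,8 \right)}\right)\right)^{2} = \left(51 + \left(\frac{-30 - 12}{-14} + 2 \left(1 + 8\right)\right)\right)^{2} = \left(51 + \left(\left(-30 - 12\right) \left(- \frac{1}{14}\right) + 2 \cdot 9\right)\right)^{2} = \left(51 + \left(\left(-42\right) \left(- \frac{1}{14}\right) + 18\right)\right)^{2} = \left(51 + \left(3 + 18\right)\right)^{2} = \left(51 + 21\right)^{2} = 72^{2} = 5184$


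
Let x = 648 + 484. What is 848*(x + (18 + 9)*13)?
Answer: 1257584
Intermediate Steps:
x = 1132
848*(x + (18 + 9)*13) = 848*(1132 + (18 + 9)*13) = 848*(1132 + 27*13) = 848*(1132 + 351) = 848*1483 = 1257584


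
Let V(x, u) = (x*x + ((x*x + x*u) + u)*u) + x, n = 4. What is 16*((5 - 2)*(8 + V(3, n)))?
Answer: 5760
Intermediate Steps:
V(x, u) = x + x² + u*(u + x² + u*x) (V(x, u) = (x² + ((x² + u*x) + u)*u) + x = (x² + (u + x² + u*x)*u) + x = (x² + u*(u + x² + u*x)) + x = x + x² + u*(u + x² + u*x))
16*((5 - 2)*(8 + V(3, n))) = 16*((5 - 2)*(8 + (3 + 4² + 3² + 4*3² + 3*4²))) = 16*(3*(8 + (3 + 16 + 9 + 4*9 + 3*16))) = 16*(3*(8 + (3 + 16 + 9 + 36 + 48))) = 16*(3*(8 + 112)) = 16*(3*120) = 16*360 = 5760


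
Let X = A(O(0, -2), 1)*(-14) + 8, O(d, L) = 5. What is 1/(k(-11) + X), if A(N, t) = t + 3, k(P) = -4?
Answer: -1/52 ≈ -0.019231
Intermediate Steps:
A(N, t) = 3 + t
X = -48 (X = (3 + 1)*(-14) + 8 = 4*(-14) + 8 = -56 + 8 = -48)
1/(k(-11) + X) = 1/(-4 - 48) = 1/(-52) = -1/52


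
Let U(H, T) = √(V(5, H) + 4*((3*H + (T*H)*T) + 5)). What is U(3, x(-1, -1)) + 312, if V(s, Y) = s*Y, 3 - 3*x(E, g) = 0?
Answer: 312 + √83 ≈ 321.11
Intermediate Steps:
x(E, g) = 1 (x(E, g) = 1 - ⅓*0 = 1 + 0 = 1)
V(s, Y) = Y*s
U(H, T) = √(20 + 17*H + 4*H*T²) (U(H, T) = √(H*5 + 4*((3*H + (T*H)*T) + 5)) = √(5*H + 4*((3*H + (H*T)*T) + 5)) = √(5*H + 4*((3*H + H*T²) + 5)) = √(5*H + 4*(5 + 3*H + H*T²)) = √(5*H + (20 + 12*H + 4*H*T²)) = √(20 + 17*H + 4*H*T²))
U(3, x(-1, -1)) + 312 = √(20 + 17*3 + 4*3*1²) + 312 = √(20 + 51 + 4*3*1) + 312 = √(20 + 51 + 12) + 312 = √83 + 312 = 312 + √83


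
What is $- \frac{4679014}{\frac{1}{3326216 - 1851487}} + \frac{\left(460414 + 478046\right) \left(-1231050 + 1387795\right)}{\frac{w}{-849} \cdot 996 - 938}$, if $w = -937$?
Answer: $- \frac{10493934653113856}{1521} \approx -6.8994 \cdot 10^{12}$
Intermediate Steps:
$- \frac{4679014}{\frac{1}{3326216 - 1851487}} + \frac{\left(460414 + 478046\right) \left(-1231050 + 1387795\right)}{\frac{w}{-849} \cdot 996 - 938} = - \frac{4679014}{\frac{1}{3326216 - 1851487}} + \frac{\left(460414 + 478046\right) \left(-1231050 + 1387795\right)}{- \frac{937}{-849} \cdot 996 - 938} = - \frac{4679014}{\frac{1}{1474729}} + \frac{938460 \cdot 156745}{\left(-937\right) \left(- \frac{1}{849}\right) 996 - 938} = - 4679014 \frac{1}{\frac{1}{1474729}} + \frac{147098912700}{\frac{937}{849} \cdot 996 - 938} = \left(-4679014\right) 1474729 + \frac{147098912700}{\frac{311084}{283} - 938} = -6900277637206 + \frac{147098912700}{\frac{45630}{283}} = -6900277637206 + 147098912700 \cdot \frac{283}{45630} = -6900277637206 + \frac{1387633076470}{1521} = - \frac{10493934653113856}{1521}$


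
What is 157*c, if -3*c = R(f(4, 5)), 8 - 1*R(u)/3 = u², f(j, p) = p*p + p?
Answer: 140044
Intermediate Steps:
f(j, p) = p + p² (f(j, p) = p² + p = p + p²)
R(u) = 24 - 3*u²
c = 892 (c = -(24 - 3*25*(1 + 5)²)/3 = -(24 - 3*(5*6)²)/3 = -(24 - 3*30²)/3 = -(24 - 3*900)/3 = -(24 - 2700)/3 = -⅓*(-2676) = 892)
157*c = 157*892 = 140044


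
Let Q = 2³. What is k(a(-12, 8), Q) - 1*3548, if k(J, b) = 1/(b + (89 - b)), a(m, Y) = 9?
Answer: -315771/89 ≈ -3548.0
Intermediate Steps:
Q = 8
k(J, b) = 1/89
k(a(-12, 8), Q) - 1*3548 = 1/89 - 1*3548 = 1/89 - 3548 = -315771/89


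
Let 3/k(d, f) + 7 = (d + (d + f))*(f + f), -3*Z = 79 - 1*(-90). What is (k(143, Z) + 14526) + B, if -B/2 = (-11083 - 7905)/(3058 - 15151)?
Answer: 40910951787679/2817003885 ≈ 14523.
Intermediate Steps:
Z = -169/3 (Z = -(79 - 1*(-90))/3 = -(79 + 90)/3 = -1/3*169 = -169/3 ≈ -56.333)
B = -37976/12093 (B = -2*(-11083 - 7905)/(3058 - 15151) = -(-37976)/(-12093) = -(-37976)*(-1)/12093 = -2*18988/12093 = -37976/12093 ≈ -3.1403)
k(d, f) = 3/(-7 + 2*f*(f + 2*d)) (k(d, f) = 3/(-7 + (d + (d + f))*(f + f)) = 3/(-7 + (f + 2*d)*(2*f)) = 3/(-7 + 2*f*(f + 2*d)))
(k(143, Z) + 14526) + B = (3/(-7 + 2*(-169/3)**2 + 4*143*(-169/3)) + 14526) - 37976/12093 = (3/(-7 + 2*(28561/9) - 96668/3) + 14526) - 37976/12093 = (3/(-7 + 57122/9 - 96668/3) + 14526) - 37976/12093 = (3/(-232945/9) + 14526) - 37976/12093 = (3*(-9/232945) + 14526) - 37976/12093 = (-27/232945 + 14526) - 37976/12093 = 3383759043/232945 - 37976/12093 = 40910951787679/2817003885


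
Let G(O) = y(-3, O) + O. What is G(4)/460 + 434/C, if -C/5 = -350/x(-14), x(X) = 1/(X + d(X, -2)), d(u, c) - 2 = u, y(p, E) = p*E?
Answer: -2013/74750 ≈ -0.026930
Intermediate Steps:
y(p, E) = E*p
d(u, c) = 2 + u
G(O) = -2*O (G(O) = O*(-3) + O = -3*O + O = -2*O)
x(X) = 1/(2 + 2*X) (x(X) = 1/(X + (2 + X)) = 1/(2 + 2*X))
C = -45500 (C = -(-1750)/(1/(2*(1 - 14))) = -(-1750)/((½)/(-13)) = -(-1750)/((½)*(-1/13)) = -(-1750)/(-1/26) = -(-1750)*(-26) = -5*9100 = -45500)
G(4)/460 + 434/C = -2*4/460 + 434/(-45500) = -8*1/460 + 434*(-1/45500) = -2/115 - 31/3250 = -2013/74750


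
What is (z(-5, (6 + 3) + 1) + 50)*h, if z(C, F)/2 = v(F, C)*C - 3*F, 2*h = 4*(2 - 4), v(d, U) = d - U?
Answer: 640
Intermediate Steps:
h = -4 (h = (4*(2 - 4))/2 = (4*(-2))/2 = (1/2)*(-8) = -4)
z(C, F) = -6*F + 2*C*(F - C) (z(C, F) = 2*((F - C)*C - 3*F) = 2*(C*(F - C) - 3*F) = 2*(-3*F + C*(F - C)) = -6*F + 2*C*(F - C))
(z(-5, (6 + 3) + 1) + 50)*h = ((-6*((6 + 3) + 1) - 2*(-5)*(-5 - ((6 + 3) + 1))) + 50)*(-4) = ((-6*(9 + 1) - 2*(-5)*(-5 - (9 + 1))) + 50)*(-4) = ((-6*10 - 2*(-5)*(-5 - 1*10)) + 50)*(-4) = ((-60 - 2*(-5)*(-5 - 10)) + 50)*(-4) = ((-60 - 2*(-5)*(-15)) + 50)*(-4) = ((-60 - 150) + 50)*(-4) = (-210 + 50)*(-4) = -160*(-4) = 640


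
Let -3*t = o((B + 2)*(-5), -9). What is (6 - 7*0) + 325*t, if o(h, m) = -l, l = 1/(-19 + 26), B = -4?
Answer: 451/21 ≈ 21.476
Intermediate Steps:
l = 1/7 ≈ 0.14286
o(h, m) = -1/7 (o(h, m) = -1*1/7 = -1/7)
t = 1/21 (t = -1/3*(-1/7) = 1/21 ≈ 0.047619)
(6 - 7*0) + 325*t = (6 - 7*0) + 325*(1/21) = (6 + 0) + 325/21 = 6 + 325/21 = 451/21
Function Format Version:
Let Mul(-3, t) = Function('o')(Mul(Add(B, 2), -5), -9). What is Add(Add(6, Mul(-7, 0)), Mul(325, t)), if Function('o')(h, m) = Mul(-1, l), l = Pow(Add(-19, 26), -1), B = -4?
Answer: Rational(451, 21) ≈ 21.476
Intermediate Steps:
l = Rational(1, 7) (l = Pow(7, -1) = Rational(1, 7) ≈ 0.14286)
Function('o')(h, m) = Rational(-1, 7) (Function('o')(h, m) = Mul(-1, Rational(1, 7)) = Rational(-1, 7))
t = Rational(1, 21) (t = Mul(Rational(-1, 3), Rational(-1, 7)) = Rational(1, 21) ≈ 0.047619)
Add(Add(6, Mul(-7, 0)), Mul(325, t)) = Add(Add(6, Mul(-7, 0)), Mul(325, Rational(1, 21))) = Add(Add(6, 0), Rational(325, 21)) = Add(6, Rational(325, 21)) = Rational(451, 21)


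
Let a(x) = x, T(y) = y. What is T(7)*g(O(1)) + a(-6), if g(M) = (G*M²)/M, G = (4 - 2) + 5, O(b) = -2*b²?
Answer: -104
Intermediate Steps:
G = 7 (G = 2 + 5 = 7)
g(M) = 7*M (g(M) = (7*M²)/M = 7*M)
T(7)*g(O(1)) + a(-6) = 7*(7*(-2*1²)) - 6 = 7*(7*(-2*1)) - 6 = 7*(7*(-2)) - 6 = 7*(-14) - 6 = -98 - 6 = -104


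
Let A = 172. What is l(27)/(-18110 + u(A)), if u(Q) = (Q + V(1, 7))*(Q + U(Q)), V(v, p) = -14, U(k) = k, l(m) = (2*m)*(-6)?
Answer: -162/18121 ≈ -0.0089399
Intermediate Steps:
l(m) = -12*m
u(Q) = 2*Q*(-14 + Q) (u(Q) = (Q - 14)*(Q + Q) = (-14 + Q)*(2*Q) = 2*Q*(-14 + Q))
l(27)/(-18110 + u(A)) = (-12*27)/(-18110 + 2*172*(-14 + 172)) = -324/(-18110 + 2*172*158) = -324/(-18110 + 54352) = -324/36242 = -324*1/36242 = -162/18121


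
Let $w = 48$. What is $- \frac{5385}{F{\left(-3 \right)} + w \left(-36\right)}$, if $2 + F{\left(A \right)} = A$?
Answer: $\frac{5385}{1733} \approx 3.1073$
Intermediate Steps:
$F{\left(A \right)} = -2 + A$
$- \frac{5385}{F{\left(-3 \right)} + w \left(-36\right)} = - \frac{5385}{\left(-2 - 3\right) + 48 \left(-36\right)} = - \frac{5385}{-5 - 1728} = - \frac{5385}{-1733} = \left(-5385\right) \left(- \frac{1}{1733}\right) = \frac{5385}{1733}$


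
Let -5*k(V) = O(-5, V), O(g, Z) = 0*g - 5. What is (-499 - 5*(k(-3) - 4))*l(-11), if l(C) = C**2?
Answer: -58564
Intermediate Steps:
O(g, Z) = -5 (O(g, Z) = 0 - 5 = -5)
k(V) = 1 (k(V) = -1/5*(-5) = 1)
(-499 - 5*(k(-3) - 4))*l(-11) = (-499 - 5*(1 - 4))*(-11)**2 = (-499 - 5*(-3))*121 = (-499 + 15)*121 = -484*121 = -58564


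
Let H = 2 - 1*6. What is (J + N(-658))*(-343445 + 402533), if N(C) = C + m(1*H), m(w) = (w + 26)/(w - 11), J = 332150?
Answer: 97935563168/5 ≈ 1.9587e+10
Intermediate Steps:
H = -4 (H = 2 - 6 = -4)
m(w) = (26 + w)/(-11 + w)
N(C) = -22/15 + C (N(C) = C + (26 + 1*(-4))/(-11 + 1*(-4)) = C + (26 - 4)/(-11 - 4) = C + 22/(-15) = C - 1/15*22 = C - 22/15 = -22/15 + C)
(J + N(-658))*(-343445 + 402533) = (332150 + (-22/15 - 658))*(-343445 + 402533) = (332150 - 9892/15)*59088 = (4972358/15)*59088 = 97935563168/5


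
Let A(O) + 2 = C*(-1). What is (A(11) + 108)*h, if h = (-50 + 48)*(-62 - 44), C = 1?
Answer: 22260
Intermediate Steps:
A(O) = -3 (A(O) = -2 + 1*(-1) = -2 - 1 = -3)
h = 212 (h = -2*(-106) = 212)
(A(11) + 108)*h = (-3 + 108)*212 = 105*212 = 22260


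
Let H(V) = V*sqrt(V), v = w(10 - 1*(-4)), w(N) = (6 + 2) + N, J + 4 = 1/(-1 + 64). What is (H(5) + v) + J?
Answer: 1135/63 + 5*sqrt(5) ≈ 29.196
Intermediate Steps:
J = -251/63 (J = -4 + 1/(-1 + 64) = -4 + 1/63 = -251/63 ≈ -3.9841)
w(N) = 8 + N
v = 22 (v = 8 + (10 - 1*(-4)) = 8 + (10 + 4) = 8 + 14 = 22)
H(V) = V**(3/2)
(H(5) + v) + J = (5**(3/2) + 22) - 251/63 = (5*sqrt(5) + 22) - 251/63 = (22 + 5*sqrt(5)) - 251/63 = 1135/63 + 5*sqrt(5)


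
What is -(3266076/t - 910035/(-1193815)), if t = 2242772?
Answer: -42429225264/19124677537 ≈ -2.2186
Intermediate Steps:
-(3266076/t - 910035/(-1193815)) = -(3266076/2242772 - 910035/(-1193815)) = -(3266076*(1/2242772) - 910035*(-1/1193815)) = -(816519/560693 + 26001/34109) = -1*42429225264/19124677537 = -42429225264/19124677537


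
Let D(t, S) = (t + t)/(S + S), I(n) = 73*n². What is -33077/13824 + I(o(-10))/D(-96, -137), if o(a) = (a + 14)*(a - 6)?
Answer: 5898796747/13824 ≈ 4.2671e+5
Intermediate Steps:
o(a) = (-6 + a)*(14 + a) (o(a) = (14 + a)*(-6 + a) = (-6 + a)*(14 + a))
D(t, S) = t/S (D(t, S) = (2*t)/((2*S)) = (2*t)*(1/(2*S)) = t/S)
-33077/13824 + I(o(-10))/D(-96, -137) = -33077/13824 + (73*(-84 + (-10)² + 8*(-10))²)/((-96/(-137))) = -33077*1/13824 + (73*(-84 + 100 - 80)²)/((-96*(-1/137))) = -33077/13824 + (73*(-64)²)/(96/137) = -33077/13824 + (73*4096)*(137/96) = -33077/13824 + 299008*(137/96) = -33077/13824 + 1280128/3 = 5898796747/13824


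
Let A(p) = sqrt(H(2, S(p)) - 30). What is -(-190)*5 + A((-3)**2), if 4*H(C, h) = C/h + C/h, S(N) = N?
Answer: 950 + I*sqrt(269)/3 ≈ 950.0 + 5.4671*I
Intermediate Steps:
H(C, h) = C/(2*h) (H(C, h) = (C/h + C/h)/4 = (2*C/h)/4 = C/(2*h))
A(p) = sqrt(-30 + 1/p) (A(p) = sqrt((1/2)*2/p - 30) = sqrt(1/p - 30) = sqrt(-30 + 1/p))
-(-190)*5 + A((-3)**2) = -(-190)*5 + sqrt(-30 + 1/((-3)**2)) = -10*(-95) + sqrt(-30 + 1/9) = 950 + sqrt(-30 + 1/9) = 950 + sqrt(-269/9) = 950 + I*sqrt(269)/3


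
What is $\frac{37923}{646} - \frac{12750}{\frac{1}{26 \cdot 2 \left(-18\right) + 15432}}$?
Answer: $- \frac{119396266077}{646} \approx -1.8482 \cdot 10^{8}$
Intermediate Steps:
$\frac{37923}{646} - \frac{12750}{\frac{1}{26 \cdot 2 \left(-18\right) + 15432}} = 37923 \cdot \frac{1}{646} - \frac{12750}{\frac{1}{52 \left(-18\right) + 15432}} = \frac{37923}{646} - \frac{12750}{\frac{1}{-936 + 15432}} = \frac{37923}{646} - \frac{12750}{\frac{1}{14496}} = \frac{37923}{646} - 12750 \frac{1}{\frac{1}{14496}} = \frac{37923}{646} - 184824000 = - \frac{119396266077}{646}$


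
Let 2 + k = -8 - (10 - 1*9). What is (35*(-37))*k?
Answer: 14245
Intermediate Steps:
k = -11 (k = -2 + (-8 - (10 - 1*9)) = -2 + (-8 - (10 - 9)) = -2 + (-8 - 1*1) = -2 + (-8 - 1) = -2 - 9 = -11)
(35*(-37))*k = (35*(-37))*(-11) = -1295*(-11) = 14245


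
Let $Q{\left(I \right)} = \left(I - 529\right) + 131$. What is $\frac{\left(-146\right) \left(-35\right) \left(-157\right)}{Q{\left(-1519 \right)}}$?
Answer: $\frac{802270}{1917} \approx 418.5$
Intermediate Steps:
$Q{\left(I \right)} = -398 + I$ ($Q{\left(I \right)} = \left(-529 + I\right) + 131 = -398 + I$)
$\frac{\left(-146\right) \left(-35\right) \left(-157\right)}{Q{\left(-1519 \right)}} = \frac{\left(-146\right) \left(-35\right) \left(-157\right)}{-398 - 1519} = \frac{5110 \left(-157\right)}{-1917} = \left(-802270\right) \left(- \frac{1}{1917}\right) = \frac{802270}{1917}$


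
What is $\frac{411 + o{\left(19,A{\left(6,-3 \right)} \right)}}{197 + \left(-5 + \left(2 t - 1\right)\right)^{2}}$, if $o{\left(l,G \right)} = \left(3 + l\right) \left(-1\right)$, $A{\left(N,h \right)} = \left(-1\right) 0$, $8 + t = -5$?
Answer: $\frac{389}{1221} \approx 0.31859$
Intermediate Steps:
$t = -13$ ($t = -8 - 5 = -13$)
$A{\left(N,h \right)} = 0$
$o{\left(l,G \right)} = -3 - l$
$\frac{411 + o{\left(19,A{\left(6,-3 \right)} \right)}}{197 + \left(-5 + \left(2 t - 1\right)\right)^{2}} = \frac{411 - 22}{197 + \left(-5 + \left(2 \left(-13\right) - 1\right)\right)^{2}} = \frac{411 - 22}{197 + \left(-5 - 27\right)^{2}} = \frac{389}{197 + \left(-32\right)^{2}} = \frac{389}{197 + 1024} = \frac{389}{1221}$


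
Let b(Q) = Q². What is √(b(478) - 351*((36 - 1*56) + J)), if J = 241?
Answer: √150913 ≈ 388.48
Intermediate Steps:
√(b(478) - 351*((36 - 1*56) + J)) = √(478² - 351*((36 - 1*56) + 241)) = √(228484 - 351*((36 - 56) + 241)) = √(228484 - 351*(-20 + 241)) = √(228484 - 351*221) = √(228484 - 77571) = √150913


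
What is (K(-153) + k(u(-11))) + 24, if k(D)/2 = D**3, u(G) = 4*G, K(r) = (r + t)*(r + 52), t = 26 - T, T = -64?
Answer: -163981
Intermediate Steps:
t = 90 (t = 26 - 1*(-64) = 26 + 64 = 90)
K(r) = (52 + r)*(90 + r) (K(r) = (r + 90)*(r + 52) = (90 + r)*(52 + r) = (52 + r)*(90 + r))
k(D) = 2*D**3
(K(-153) + k(u(-11))) + 24 = ((4680 + (-153)**2 + 142*(-153)) + 2*(4*(-11))**3) + 24 = ((4680 + 23409 - 21726) + 2*(-44)**3) + 24 = (6363 + 2*(-85184)) + 24 = (6363 - 170368) + 24 = -164005 + 24 = -163981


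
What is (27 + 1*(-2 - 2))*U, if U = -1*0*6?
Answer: 0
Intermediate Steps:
U = 0 (U = 0*6 = 0)
(27 + 1*(-2 - 2))*U = (27 + 1*(-2 - 2))*0 = (27 + 1*(-4))*0 = (27 - 4)*0 = 23*0 = 0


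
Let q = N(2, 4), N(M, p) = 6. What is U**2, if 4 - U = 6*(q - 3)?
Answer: 196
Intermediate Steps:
q = 6
U = -14 (U = 4 - 6*(6 - 3) = 4 - 6*3 = 4 - 1*18 = 4 - 18 = -14)
U**2 = (-14)**2 = 196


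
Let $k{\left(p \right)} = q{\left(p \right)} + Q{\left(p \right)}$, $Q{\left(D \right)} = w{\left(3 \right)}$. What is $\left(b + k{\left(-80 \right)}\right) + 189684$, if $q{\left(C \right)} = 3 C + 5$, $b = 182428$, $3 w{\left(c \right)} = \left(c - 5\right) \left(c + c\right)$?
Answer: $371873$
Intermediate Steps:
$w{\left(c \right)} = \frac{2 c \left(-5 + c\right)}{3}$ ($w{\left(c \right)} = \frac{\left(c - 5\right) \left(c + c\right)}{3} = \frac{\left(-5 + c\right) 2 c}{3} = \frac{2 c \left(-5 + c\right)}{3}$)
$Q{\left(D \right)} = -4$ ($Q{\left(D \right)} = \frac{2}{3} \cdot 3 \left(-5 + 3\right) = \frac{2}{3} \cdot 3 \left(-2\right) = -4$)
$q{\left(C \right)} = 5 + 3 C$
$k{\left(p \right)} = 1 + 3 p$ ($k{\left(p \right)} = \left(5 + 3 p\right) - 4 = 1 + 3 p$)
$\left(b + k{\left(-80 \right)}\right) + 189684 = \left(182428 + \left(1 + 3 \left(-80\right)\right)\right) + 189684 = \left(182428 + \left(1 - 240\right)\right) + 189684 = \left(182428 - 239\right) + 189684 = 182189 + 189684 = 371873$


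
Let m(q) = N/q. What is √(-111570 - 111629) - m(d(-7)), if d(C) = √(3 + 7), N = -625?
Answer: 125*√10/2 + I*√223199 ≈ 197.64 + 472.44*I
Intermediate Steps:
d(C) = √10
m(q) = -625/q
√(-111570 - 111629) - m(d(-7)) = √(-111570 - 111629) - (-625)/(√10) = √(-223199) - (-625)*√10/10 = I*√223199 - (-125)*√10/2 = I*√223199 + 125*√10/2 = 125*√10/2 + I*√223199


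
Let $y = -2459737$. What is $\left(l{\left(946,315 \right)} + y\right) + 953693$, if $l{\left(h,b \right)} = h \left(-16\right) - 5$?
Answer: $-1521185$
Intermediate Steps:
$l{\left(h,b \right)} = -5 - 16 h$ ($l{\left(h,b \right)} = - 16 h - 5 = -5 - 16 h$)
$\left(l{\left(946,315 \right)} + y\right) + 953693 = \left(\left(-5 - 15136\right) - 2459737\right) + 953693 = \left(-15141 - 2459737\right) + 953693 = -2474878 + 953693 = -1521185$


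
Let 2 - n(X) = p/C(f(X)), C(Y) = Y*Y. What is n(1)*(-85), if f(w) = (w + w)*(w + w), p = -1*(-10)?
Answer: -935/8 ≈ -116.88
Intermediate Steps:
p = 10
f(w) = 4*w² (f(w) = (2*w)*(2*w) = 4*w²)
C(Y) = Y²
n(X) = 2 - 5/(8*X⁴) (n(X) = 2 - 10/((4*X²)²) = 2 - 10/(16*X⁴) = 2 - 10*1/(16*X⁴) = 2 - 5/(8*X⁴))
n(1)*(-85) = (2 - 5/8/1⁴)*(-85) = (2 - 5/8*1)*(-85) = (2 - 5/8)*(-85) = (11/8)*(-85) = -935/8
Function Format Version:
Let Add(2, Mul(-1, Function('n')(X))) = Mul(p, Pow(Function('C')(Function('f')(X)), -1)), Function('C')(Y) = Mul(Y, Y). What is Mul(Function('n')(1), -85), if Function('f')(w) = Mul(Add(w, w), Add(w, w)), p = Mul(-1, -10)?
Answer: Rational(-935, 8) ≈ -116.88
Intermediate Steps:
p = 10
Function('f')(w) = Mul(4, Pow(w, 2)) (Function('f')(w) = Mul(Mul(2, w), Mul(2, w)) = Mul(4, Pow(w, 2)))
Function('C')(Y) = Pow(Y, 2)
Function('n')(X) = Add(2, Mul(Rational(-5, 8), Pow(X, -4))) (Function('n')(X) = Add(2, Mul(-1, Mul(10, Pow(Pow(Mul(4, Pow(X, 2)), 2), -1)))) = Add(2, Mul(-1, Mul(10, Pow(Mul(16, Pow(X, 4)), -1)))) = Add(2, Mul(-1, Mul(10, Mul(Rational(1, 16), Pow(X, -4))))) = Add(2, Mul(-1, Mul(Rational(5, 8), Pow(X, -4)))) = Add(2, Mul(Rational(-5, 8), Pow(X, -4))))
Mul(Function('n')(1), -85) = Mul(Add(2, Mul(Rational(-5, 8), Pow(1, -4))), -85) = Mul(Add(2, Mul(Rational(-5, 8), 1)), -85) = Mul(Add(2, Rational(-5, 8)), -85) = Mul(Rational(11, 8), -85) = Rational(-935, 8)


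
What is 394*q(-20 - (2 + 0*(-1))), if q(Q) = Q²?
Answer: 190696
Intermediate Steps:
394*q(-20 - (2 + 0*(-1))) = 394*(-20 - (2 + 0*(-1)))² = 394*(-20 - (2 + 0))² = 394*(-20 - 1*2)² = 394*(-20 - 2)² = 394*(-22)² = 394*484 = 190696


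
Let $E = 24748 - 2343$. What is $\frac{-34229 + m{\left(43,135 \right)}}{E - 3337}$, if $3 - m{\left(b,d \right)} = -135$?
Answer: $- \frac{34091}{19068} \approx -1.7879$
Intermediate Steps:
$m{\left(b,d \right)} = 138$ ($m{\left(b,d \right)} = 3 - -135 = 3 + 135 = 138$)
$E = 22405$
$\frac{-34229 + m{\left(43,135 \right)}}{E - 3337} = \frac{-34229 + 138}{22405 - 3337} = - \frac{34091}{19068}$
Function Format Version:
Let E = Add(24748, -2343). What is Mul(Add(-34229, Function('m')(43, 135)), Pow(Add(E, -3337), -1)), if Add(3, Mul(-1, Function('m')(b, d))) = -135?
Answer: Rational(-34091, 19068) ≈ -1.7879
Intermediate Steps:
Function('m')(b, d) = 138 (Function('m')(b, d) = Add(3, Mul(-1, -135)) = Add(3, 135) = 138)
E = 22405
Mul(Add(-34229, Function('m')(43, 135)), Pow(Add(E, -3337), -1)) = Mul(Add(-34229, 138), Pow(Add(22405, -3337), -1)) = Mul(-34091, Pow(19068, -1)) = Mul(-34091, Rational(1, 19068)) = Rational(-34091, 19068)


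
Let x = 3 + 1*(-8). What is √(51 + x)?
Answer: √46 ≈ 6.7823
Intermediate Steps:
x = -5 (x = 3 - 8 = -5)
√(51 + x) = √(51 - 5) = √46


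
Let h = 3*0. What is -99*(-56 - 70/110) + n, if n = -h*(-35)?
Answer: 5607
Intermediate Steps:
h = 0
n = 0 (n = -1*0*(-35) = 0*(-35) = 0)
-99*(-56 - 70/110) + n = -99*(-56 - 70/110) + 0 = -99*(-56 - 70*1/110) + 0 = -99*(-56 - 7/11) + 0 = -99*(-623/11) + 0 = 5607 + 0 = 5607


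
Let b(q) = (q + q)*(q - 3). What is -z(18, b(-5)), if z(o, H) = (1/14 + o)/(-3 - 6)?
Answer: 253/126 ≈ 2.0079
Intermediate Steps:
b(q) = 2*q*(-3 + q) (b(q) = (2*q)*(-3 + q) = 2*q*(-3 + q))
z(o, H) = -1/126 - o/9 (z(o, H) = (1/14 + o)/(-9) = (1/14 + o)*(-1/9) = -1/126 - o/9)
-z(18, b(-5)) = -(-1/126 - 1/9*18) = -(-1/126 - 2) = -1*(-253/126) = 253/126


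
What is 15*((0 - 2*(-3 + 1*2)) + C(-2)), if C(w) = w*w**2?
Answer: -90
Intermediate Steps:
C(w) = w**3
15*((0 - 2*(-3 + 1*2)) + C(-2)) = 15*((0 - 2*(-3 + 1*2)) + (-2)**3) = 15*((0 - 2*(-3 + 2)) - 8) = 15*((0 - 2*(-1)) - 8) = 15*((0 + 2) - 8) = 15*(2 - 8) = 15*(-6) = -90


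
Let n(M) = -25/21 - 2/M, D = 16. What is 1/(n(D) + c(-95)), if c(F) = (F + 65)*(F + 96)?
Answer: -168/5261 ≈ -0.031933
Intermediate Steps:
c(F) = (65 + F)*(96 + F)
n(M) = -25/21 - 2/M (n(M) = -25*1/21 - 2/M = -25/21 - 2/M)
1/(n(D) + c(-95)) = 1/((-25/21 - 2/16) + (6240 + (-95)² + 161*(-95))) = 1/((-25/21 - 2*1/16) + (6240 + 9025 - 15295)) = 1/((-25/21 - ⅛) - 30) = 1/(-221/168 - 30) = 1/(-5261/168) = -168/5261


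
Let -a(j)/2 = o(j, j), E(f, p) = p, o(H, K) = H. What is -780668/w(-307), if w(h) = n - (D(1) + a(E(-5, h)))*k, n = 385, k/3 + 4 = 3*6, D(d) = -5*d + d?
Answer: 15932/515 ≈ 30.936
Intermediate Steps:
D(d) = -4*d
a(j) = -2*j
k = 42 (k = -12 + 3*(3*6) = -12 + 3*18 = -12 + 54 = 42)
w(h) = 553 + 84*h (w(h) = 385 - (-4*1 - 2*h)*42 = 385 - (-4 - 2*h)*42 = 385 - (-168 - 84*h) = 385 + (168 + 84*h) = 553 + 84*h)
-780668/w(-307) = -780668/(553 + 84*(-307)) = -780668/(553 - 25788) = -780668/(-25235) = -780668*(-1/25235) = 15932/515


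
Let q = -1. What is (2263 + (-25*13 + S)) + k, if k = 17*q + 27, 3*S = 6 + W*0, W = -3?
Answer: 1950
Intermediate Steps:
S = 2 (S = (6 - 3*0)/3 = (6 + 0)/3 = (⅓)*6 = 2)
k = 10 (k = 17*(-1) + 27 = -17 + 27 = 10)
(2263 + (-25*13 + S)) + k = (2263 + (-25*13 + 2)) + 10 = (2263 + (-325 + 2)) + 10 = (2263 - 323) + 10 = 1940 + 10 = 1950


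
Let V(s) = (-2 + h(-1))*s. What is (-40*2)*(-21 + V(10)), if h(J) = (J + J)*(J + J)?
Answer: 80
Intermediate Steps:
h(J) = 4*J² (h(J) = (2*J)*(2*J) = 4*J²)
V(s) = 2*s (V(s) = (-2 + 4*(-1)²)*s = (-2 + 4*1)*s = (-2 + 4)*s = 2*s)
(-40*2)*(-21 + V(10)) = (-40*2)*(-21 + 2*10) = -80*(-21 + 20) = -80*(-1) = 80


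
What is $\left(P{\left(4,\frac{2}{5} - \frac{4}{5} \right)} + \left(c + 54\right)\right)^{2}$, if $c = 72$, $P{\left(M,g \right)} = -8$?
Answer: $13924$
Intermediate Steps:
$\left(P{\left(4,\frac{2}{5} - \frac{4}{5} \right)} + \left(c + 54\right)\right)^{2} = \left(-8 + \left(72 + 54\right)\right)^{2} = \left(-8 + 126\right)^{2} = 118^{2} = 13924$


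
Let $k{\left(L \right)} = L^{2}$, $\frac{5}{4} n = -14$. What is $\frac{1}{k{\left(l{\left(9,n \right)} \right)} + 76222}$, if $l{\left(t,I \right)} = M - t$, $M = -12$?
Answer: $\frac{1}{76663} \approx 1.3044 \cdot 10^{-5}$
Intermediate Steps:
$n = - \frac{56}{5}$ ($n = \frac{4}{5} \left(-14\right) = - \frac{56}{5} \approx -11.2$)
$l{\left(t,I \right)} = -12 - t$
$\frac{1}{k{\left(l{\left(9,n \right)} \right)} + 76222} = \frac{1}{\left(-12 - 9\right)^{2} + 76222} = \frac{1}{\left(-21\right)^{2} + 76222} = \frac{1}{441 + 76222} = \frac{1}{76663}$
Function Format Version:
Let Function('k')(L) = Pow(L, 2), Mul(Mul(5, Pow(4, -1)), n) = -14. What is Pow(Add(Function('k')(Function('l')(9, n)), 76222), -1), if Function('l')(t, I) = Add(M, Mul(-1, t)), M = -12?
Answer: Rational(1, 76663) ≈ 1.3044e-5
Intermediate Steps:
n = Rational(-56, 5) (n = Mul(Rational(4, 5), -14) = Rational(-56, 5) ≈ -11.200)
Function('l')(t, I) = Add(-12, Mul(-1, t))
Pow(Add(Function('k')(Function('l')(9, n)), 76222), -1) = Pow(Add(Pow(Add(-12, Mul(-1, 9)), 2), 76222), -1) = Pow(Add(Pow(Add(-12, -9), 2), 76222), -1) = Pow(Add(Pow(-21, 2), 76222), -1) = Pow(Add(441, 76222), -1) = Pow(76663, -1) = Rational(1, 76663)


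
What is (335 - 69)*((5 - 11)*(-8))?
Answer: 12768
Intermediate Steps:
(335 - 69)*((5 - 11)*(-8)) = 266*(-6*(-8)) = 266*48 = 12768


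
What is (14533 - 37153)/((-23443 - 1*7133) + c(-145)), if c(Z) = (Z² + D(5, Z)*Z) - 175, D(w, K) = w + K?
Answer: -11310/5287 ≈ -2.1392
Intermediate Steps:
D(w, K) = K + w
c(Z) = -175 + Z² + Z*(5 + Z) (c(Z) = (Z² + (Z + 5)*Z) - 175 = (Z² + (5 + Z)*Z) - 175 = (Z² + Z*(5 + Z)) - 175 = -175 + Z² + Z*(5 + Z))
(14533 - 37153)/((-23443 - 1*7133) + c(-145)) = (14533 - 37153)/((-23443 - 1*7133) + (-175 + (-145)² - 145*(5 - 145))) = -22620/((-23443 - 7133) + (-175 + 21025 - 145*(-140))) = -22620/(-30576 + (-175 + 21025 + 20300)) = -22620/(-30576 + 41150) = -22620/10574 = -22620*1/10574 = -11310/5287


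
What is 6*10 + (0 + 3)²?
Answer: 69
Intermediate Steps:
6*10 + (0 + 3)² = 60 + 3² = 60 + 9 = 69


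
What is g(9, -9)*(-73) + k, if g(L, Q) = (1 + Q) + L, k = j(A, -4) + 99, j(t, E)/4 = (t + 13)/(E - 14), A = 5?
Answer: 22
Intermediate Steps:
j(t, E) = 4*(13 + t)/(-14 + E) (j(t, E) = 4*((t + 13)/(E - 14)) = 4*((13 + t)/(-14 + E)) = 4*(13 + t)/(-14 + E))
k = 95 (k = 4*(13 + 5)/(-14 - 4) + 99 = 4*18/(-18) + 99 = 4*(-1/18)*18 + 99 = -4 + 99 = 95)
g(L, Q) = 1 + L + Q
g(9, -9)*(-73) + k = (1 + 9 - 9)*(-73) + 95 = 1*(-73) + 95 = -73 + 95 = 22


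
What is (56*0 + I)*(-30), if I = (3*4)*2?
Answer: -720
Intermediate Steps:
I = 24 (I = 12*2 = 24)
(56*0 + I)*(-30) = (56*0 + 24)*(-30) = (0 + 24)*(-30) = 24*(-30) = -720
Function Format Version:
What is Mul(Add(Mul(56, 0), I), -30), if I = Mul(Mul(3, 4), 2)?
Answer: -720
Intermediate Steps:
I = 24 (I = Mul(12, 2) = 24)
Mul(Add(Mul(56, 0), I), -30) = Mul(Add(Mul(56, 0), 24), -30) = Mul(Add(0, 24), -30) = Mul(24, -30) = -720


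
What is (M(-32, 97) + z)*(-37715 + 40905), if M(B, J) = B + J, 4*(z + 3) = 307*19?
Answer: 9699195/2 ≈ 4.8496e+6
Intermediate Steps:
z = 5821/4 (z = -3 + (307*19)/4 = -3 + (1/4)*5833 = -3 + 5833/4 = 5821/4 ≈ 1455.3)
(M(-32, 97) + z)*(-37715 + 40905) = ((-32 + 97) + 5821/4)*(-37715 + 40905) = (65 + 5821/4)*3190 = (6081/4)*3190 = 9699195/2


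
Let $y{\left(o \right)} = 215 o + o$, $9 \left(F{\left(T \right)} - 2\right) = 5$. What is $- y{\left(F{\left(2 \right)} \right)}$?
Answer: $-552$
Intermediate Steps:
$F{\left(T \right)} = \frac{23}{9}$ ($F{\left(T \right)} = 2 + \frac{1}{9} \cdot 5 = 2 + \frac{5}{9} = \frac{23}{9}$)
$y{\left(o \right)} = 216 o$
$- y{\left(F{\left(2 \right)} \right)} = - \frac{216 \cdot 23}{9} = \left(-1\right) 552 = -552$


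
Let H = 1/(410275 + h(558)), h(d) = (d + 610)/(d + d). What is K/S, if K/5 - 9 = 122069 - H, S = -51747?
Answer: -69869522505235/5923324728699 ≈ -11.796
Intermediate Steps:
h(d) = (610 + d)/(2*d) (h(d) = (610 + d)/((2*d)) = (610 + d)*(1/(2*d)) = (610 + d)/(2*d))
H = 279/114467017 (H = 1/(410275 + (½)*(610 + 558)/558) = 1/(410275 + (½)*(1/558)*1168) = 1/(410275 + 292/279) = 1/(114467017/279) = 279/114467017 ≈ 2.4374e-6)
K = 69869522505235/114467017 (K = 45 + 5*(122069 - 1*279/114467017) = 45 + 5*(122069 - 279/114467017) = 45 + 5*(13972874297894/114467017) = 45 + 69864371489470/114467017 = 69869522505235/114467017 ≈ 6.1039e+5)
K/S = (69869522505235/114467017)/(-51747) = (69869522505235/114467017)*(-1/51747) = -69869522505235/5923324728699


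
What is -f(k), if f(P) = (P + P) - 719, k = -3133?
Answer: 6985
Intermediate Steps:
f(P) = -719 + 2*P (f(P) = 2*P - 719 = -719 + 2*P)
-f(k) = -(-719 + 2*(-3133)) = -(-719 - 6266) = -1*(-6985) = 6985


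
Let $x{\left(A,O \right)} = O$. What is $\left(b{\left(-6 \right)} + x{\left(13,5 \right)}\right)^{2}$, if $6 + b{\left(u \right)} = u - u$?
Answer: $1$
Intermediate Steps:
$b{\left(u \right)} = -6$ ($b{\left(u \right)} = -6 + \left(u - u\right) = -6 + 0 = -6$)
$\left(b{\left(-6 \right)} + x{\left(13,5 \right)}\right)^{2} = \left(-6 + 5\right)^{2} = \left(-1\right)^{2} = 1$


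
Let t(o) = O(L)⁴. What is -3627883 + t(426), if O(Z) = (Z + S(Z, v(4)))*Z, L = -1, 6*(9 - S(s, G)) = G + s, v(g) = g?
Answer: -57995503/16 ≈ -3.6247e+6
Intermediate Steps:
S(s, G) = 9 - G/6 - s/6 (S(s, G) = 9 - (G + s)/6 = 9 + (-G/6 - s/6) = 9 - G/6 - s/6)
O(Z) = Z*(25/3 + 5*Z/6) (O(Z) = (Z + (9 - ⅙*4 - Z/6))*Z = (Z + (9 - ⅔ - Z/6))*Z = (Z + (25/3 - Z/6))*Z = (25/3 + 5*Z/6)*Z = Z*(25/3 + 5*Z/6))
t(o) = 50625/16 (t(o) = ((⅚)*(-1)*(10 - 1))⁴ = ((⅚)*(-1)*9)⁴ = (-15/2)⁴ = 50625/16)
-3627883 + t(426) = -3627883 + 50625/16 = -57995503/16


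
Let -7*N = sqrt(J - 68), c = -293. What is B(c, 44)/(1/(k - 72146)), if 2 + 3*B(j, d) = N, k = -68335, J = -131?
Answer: 93654 + 46827*I*sqrt(199)/7 ≈ 93654.0 + 94368.0*I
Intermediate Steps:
N = -I*sqrt(199)/7 (N = -sqrt(-131 - 68)/7 = -I*sqrt(199)/7 ≈ -2.0152*I)
B(j, d) = -2/3 - I*sqrt(199)/21 (B(j, d) = -2/3 + (-I*sqrt(199)/7)/3 = -2/3 - I*sqrt(199)/21)
B(c, 44)/(1/(k - 72146)) = (-2/3 - I*sqrt(199)/21)/(1/(-68335 - 72146)) = (-2/3 - I*sqrt(199)/21)/(1/(-140481)) = (-2/3 - I*sqrt(199)/21)/(-1/140481) = (-2/3 - I*sqrt(199)/21)*(-140481) = 93654 + 46827*I*sqrt(199)/7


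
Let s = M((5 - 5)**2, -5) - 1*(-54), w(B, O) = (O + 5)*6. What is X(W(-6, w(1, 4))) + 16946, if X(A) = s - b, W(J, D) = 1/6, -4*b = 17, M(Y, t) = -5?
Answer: 67997/4 ≈ 16999.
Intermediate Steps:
b = -17/4 (b = -1/4*17 = -17/4 ≈ -4.2500)
w(B, O) = 30 + 6*O (w(B, O) = (5 + O)*6 = 30 + 6*O)
s = 49 (s = -5 - 1*(-54) = -5 + 54 = 49)
W(J, D) = 1/6
X(A) = 213/4 (X(A) = 49 - 1*(-17/4) = 49 + 17/4 = 213/4)
X(W(-6, w(1, 4))) + 16946 = 213/4 + 16946 = 67997/4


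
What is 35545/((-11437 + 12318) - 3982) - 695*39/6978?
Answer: -110695205/7212926 ≈ -15.347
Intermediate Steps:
35545/((-11437 + 12318) - 3982) - 695*39/6978 = 35545/(881 - 3982) - 27105*1/6978 = 35545/(-3101) - 9035/2326 = 35545*(-1/3101) - 9035/2326 = -35545/3101 - 9035/2326 = -110695205/7212926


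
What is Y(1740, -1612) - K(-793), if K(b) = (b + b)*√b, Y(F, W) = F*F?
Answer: 3027600 + 1586*I*√793 ≈ 3.0276e+6 + 44662.0*I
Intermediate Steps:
Y(F, W) = F²
K(b) = 2*b^(3/2) (K(b) = (2*b)*√b = 2*b^(3/2))
Y(1740, -1612) - K(-793) = 1740² - 2*(-793)^(3/2) = 3027600 - 2*(-793*I*√793) = 3027600 - (-1586)*I*√793 = 3027600 + 1586*I*√793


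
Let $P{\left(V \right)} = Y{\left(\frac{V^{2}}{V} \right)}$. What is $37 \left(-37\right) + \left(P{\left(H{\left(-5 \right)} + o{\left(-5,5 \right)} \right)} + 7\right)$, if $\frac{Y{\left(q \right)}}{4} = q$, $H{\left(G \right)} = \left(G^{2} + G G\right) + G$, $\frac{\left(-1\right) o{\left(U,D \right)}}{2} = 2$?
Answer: $-1198$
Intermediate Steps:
$o{\left(U,D \right)} = -4$ ($o{\left(U,D \right)} = \left(-2\right) 2 = -4$)
$H{\left(G \right)} = G + 2 G^{2}$ ($H{\left(G \right)} = \left(G^{2} + G^{2}\right) + G = 2 G^{2} + G = G + 2 G^{2}$)
$Y{\left(q \right)} = 4 q$
$P{\left(V \right)} = 4 V$ ($P{\left(V \right)} = 4 \frac{V^{2}}{V} = 4 V$)
$37 \left(-37\right) + \left(P{\left(H{\left(-5 \right)} + o{\left(-5,5 \right)} \right)} + 7\right) = 37 \left(-37\right) + \left(4 \left(- 5 \left(1 + 2 \left(-5\right)\right) - 4\right) + 7\right) = -1369 + \left(4 \left(- 5 \left(1 - 10\right) - 4\right) + 7\right) = -1369 + \left(4 \left(\left(-5\right) \left(-9\right) - 4\right) + 7\right) = -1369 + \left(4 \left(45 - 4\right) + 7\right) = -1369 + \left(4 \cdot 41 + 7\right) = -1369 + \left(164 + 7\right) = -1369 + 171 = -1198$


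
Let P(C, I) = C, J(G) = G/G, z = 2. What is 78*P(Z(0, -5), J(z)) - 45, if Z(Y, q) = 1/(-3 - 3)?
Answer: -58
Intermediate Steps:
J(G) = 1
Z(Y, q) = -⅙ (Z(Y, q) = 1/(-6) = -⅙)
78*P(Z(0, -5), J(z)) - 45 = 78*(-⅙) - 45 = -13 - 45 = -58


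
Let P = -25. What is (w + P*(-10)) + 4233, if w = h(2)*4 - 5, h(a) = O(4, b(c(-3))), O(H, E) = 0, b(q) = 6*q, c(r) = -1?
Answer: 4478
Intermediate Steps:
h(a) = 0
w = -5 (w = 0*4 - 5 = 0 - 5 = -5)
(w + P*(-10)) + 4233 = (-5 - 25*(-10)) + 4233 = (-5 + 250) + 4233 = 245 + 4233 = 4478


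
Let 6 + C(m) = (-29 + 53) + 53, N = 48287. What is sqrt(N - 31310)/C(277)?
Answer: sqrt(16977)/71 ≈ 1.8352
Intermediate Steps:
C(m) = 71 (C(m) = -6 + ((-29 + 53) + 53) = -6 + (24 + 53) = -6 + 77 = 71)
sqrt(N - 31310)/C(277) = sqrt(48287 - 31310)/71 = sqrt(16977)*(1/71) = sqrt(16977)/71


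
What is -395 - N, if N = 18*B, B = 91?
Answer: -2033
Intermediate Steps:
N = 1638 (N = 18*91 = 1638)
-395 - N = -395 - 1*1638 = -395 - 1638 = -2033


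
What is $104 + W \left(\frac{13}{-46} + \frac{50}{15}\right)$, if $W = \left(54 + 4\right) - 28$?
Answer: $\frac{4497}{23} \approx 195.52$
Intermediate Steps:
$W = 30$ ($W = 58 - 28 = 30$)
$104 + W \left(\frac{13}{-46} + \frac{50}{15}\right) = 104 + 30 \left(\frac{13}{-46} + \frac{50}{15}\right) = 104 + 30 \left(13 \left(- \frac{1}{46}\right) + 50 \cdot \frac{1}{15}\right) = 104 + 30 \left(- \frac{13}{46} + \frac{10}{3}\right) = 104 + 30 \cdot \frac{421}{138} = 104 + \frac{2105}{23} = \frac{4497}{23}$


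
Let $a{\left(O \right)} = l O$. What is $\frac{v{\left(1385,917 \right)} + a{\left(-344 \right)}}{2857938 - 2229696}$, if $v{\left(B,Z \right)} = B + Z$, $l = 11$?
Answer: $- \frac{247}{104707} \approx -0.002359$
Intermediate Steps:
$a{\left(O \right)} = 11 O$
$\frac{v{\left(1385,917 \right)} + a{\left(-344 \right)}}{2857938 - 2229696} = \frac{\left(1385 + 917\right) + 11 \left(-344\right)}{2857938 - 2229696} = \frac{2302 - 3784}{628242} = \left(-1482\right) \frac{1}{628242} = - \frac{247}{104707}$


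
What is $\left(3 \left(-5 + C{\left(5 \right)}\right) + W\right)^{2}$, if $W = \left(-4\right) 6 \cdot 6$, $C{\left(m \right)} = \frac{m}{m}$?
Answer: $24336$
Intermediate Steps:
$C{\left(m \right)} = 1$
$W = -144$ ($W = \left(-24\right) 6 = -144$)
$\left(3 \left(-5 + C{\left(5 \right)}\right) + W\right)^{2} = \left(3 \left(-5 + 1\right) - 144\right)^{2} = \left(3 \left(-4\right) - 144\right)^{2} = \left(-12 - 144\right)^{2} = \left(-156\right)^{2} = 24336$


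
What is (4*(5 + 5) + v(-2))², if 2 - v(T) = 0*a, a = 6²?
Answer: 1764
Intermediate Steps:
a = 36
v(T) = 2 (v(T) = 2 - 0*36 = 2 - 1*0 = 2 + 0 = 2)
(4*(5 + 5) + v(-2))² = (4*(5 + 5) + 2)² = (4*10 + 2)² = (40 + 2)² = 42² = 1764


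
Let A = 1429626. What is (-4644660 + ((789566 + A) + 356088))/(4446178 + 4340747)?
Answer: -413876/1757385 ≈ -0.23551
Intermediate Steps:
(-4644660 + ((789566 + A) + 356088))/(4446178 + 4340747) = (-4644660 + ((789566 + 1429626) + 356088))/(4446178 + 4340747) = (-4644660 + (2219192 + 356088))/8786925 = (-4644660 + 2575280)*(1/8786925) = -2069380*1/8786925 = -413876/1757385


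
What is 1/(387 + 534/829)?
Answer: 829/321357 ≈ 0.0025797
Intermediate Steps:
1/(387 + 534/829) = 1/(321357/829) = 829/321357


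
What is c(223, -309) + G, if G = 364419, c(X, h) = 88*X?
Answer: 384043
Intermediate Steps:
c(223, -309) + G = 88*223 + 364419 = 19624 + 364419 = 384043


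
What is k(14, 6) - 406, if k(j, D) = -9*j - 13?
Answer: -545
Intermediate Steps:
k(j, D) = -13 - 9*j
k(14, 6) - 406 = (-13 - 9*14) - 406 = (-13 - 126) - 406 = -139 - 406 = -545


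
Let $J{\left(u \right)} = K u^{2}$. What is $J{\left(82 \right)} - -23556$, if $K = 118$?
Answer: $816988$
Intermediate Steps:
$J{\left(u \right)} = 118 u^{2}$
$J{\left(82 \right)} - -23556 = 118 \cdot 82^{2} - -23556 = 118 \cdot 6724 + 23556 = 793432 + 23556 = 816988$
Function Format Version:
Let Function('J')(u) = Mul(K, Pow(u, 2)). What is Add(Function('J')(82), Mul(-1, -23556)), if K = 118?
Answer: 816988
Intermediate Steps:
Function('J')(u) = Mul(118, Pow(u, 2))
Add(Function('J')(82), Mul(-1, -23556)) = Add(Mul(118, Pow(82, 2)), Mul(-1, -23556)) = Add(Mul(118, 6724), 23556) = Add(793432, 23556) = 816988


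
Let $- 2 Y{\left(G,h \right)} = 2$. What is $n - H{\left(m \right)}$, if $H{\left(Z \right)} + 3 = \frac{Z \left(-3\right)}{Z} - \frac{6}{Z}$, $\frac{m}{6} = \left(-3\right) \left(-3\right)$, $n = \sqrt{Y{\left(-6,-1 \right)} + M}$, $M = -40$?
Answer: $\frac{55}{9} + i \sqrt{41} \approx 6.1111 + 6.4031 i$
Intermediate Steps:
$Y{\left(G,h \right)} = -1$ ($Y{\left(G,h \right)} = \left(- \frac{1}{2}\right) 2 = -1$)
$n = i \sqrt{41}$ ($n = \sqrt{-1 - 40} = \sqrt{-41} = i \sqrt{41} \approx 6.4031 i$)
$m = 54$ ($m = 6 \left(\left(-3\right) \left(-3\right)\right) = 6 \cdot 9 = 54$)
$H{\left(Z \right)} = -6 - \frac{6}{Z}$ ($H{\left(Z \right)} = -3 + \left(\frac{Z \left(-3\right)}{Z} - \frac{6}{Z}\right) = -3 + \left(\frac{\left(-3\right) Z}{Z} - \frac{6}{Z}\right) = -3 - \left(3 + \frac{6}{Z}\right) = -6 - \frac{6}{Z}$)
$n - H{\left(m \right)} = i \sqrt{41} - \left(-6 - \frac{6}{54}\right) = i \sqrt{41} - \left(-6 - \frac{1}{9}\right) = i \sqrt{41} - - \frac{55}{9} = i \sqrt{41} + \frac{55}{9} = \frac{55}{9} + i \sqrt{41}$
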